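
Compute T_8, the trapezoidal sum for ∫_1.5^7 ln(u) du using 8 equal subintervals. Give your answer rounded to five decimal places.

Δu = (7 − 1.5)/8 = 0.6875.
f(1.5) ≈ 0.40547, f(2.1875) ≈ 0.78276, f(2.875) ≈ 1.05605, f(3.5625) ≈ 1.27046, f(4.25) ≈ 1.44692, f(4.9375) ≈ 1.59686, f(5.625) ≈ 1.72722, f(6.3125) ≈ 1.84253, f(7) ≈ 1.94591.
T_8 = (Δu/2)·[f(u_0) + 2f(u_1) + ... + 2f(u_{7}) + f(u_8)].
Sum ≈ 7.49271.

7.49271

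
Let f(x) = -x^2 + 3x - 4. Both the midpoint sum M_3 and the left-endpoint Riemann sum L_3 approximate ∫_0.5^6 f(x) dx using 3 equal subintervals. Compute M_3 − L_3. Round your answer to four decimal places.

-13.0243

M_3 ≈ -38.792824.
L_3 ≈ -25.768519.
M_3 − L_3 ≈ -13.0243.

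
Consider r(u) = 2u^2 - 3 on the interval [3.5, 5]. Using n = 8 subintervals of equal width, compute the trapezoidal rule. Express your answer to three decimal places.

Δu = (5 − 3.5)/8 = 0.1875.
r(3.5) = 21.5, r(3.6875) = 24.1953125, r(3.875) = 27.03125, r(4.0625) = 30.0078125, r(4.25) = 33.125, r(4.4375) = 36.3828125, r(4.625) = 39.78125, r(4.8125) = 43.3203125, r(5) = 47.
T_8 = (Δu/2)·[r(u_0) + 2r(u_1) + ... + 2r(u_{7}) + r(u_8)].
Sum ≈ 50.268.

50.268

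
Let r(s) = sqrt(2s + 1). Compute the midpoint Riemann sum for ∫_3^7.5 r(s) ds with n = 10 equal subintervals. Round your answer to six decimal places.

Δs = (7.5 − 3)/10 = 0.45.
Midpoints: 3.225, 3.675, 4.125, 4.575, 5.025, 5.475, 5.925, 6.375, 6.825, 7.275.
r(3.225) ≈ 2.729469, r(3.675) ≈ 2.889637, r(4.125) ≈ 3.041381, r(4.575) ≈ 3.185906, r(5.025) ≈ 3.324154, r(5.475) ≈ 3.456877, r(5.925) ≈ 3.584690, r(6.375) ≈ 3.708099, r(6.825) ≈ 3.827532, r(7.275) ≈ 3.943349.
Sum = Δs · [r(3.225) + r(3.675) + r(4.125) + ...].
Sum ≈ 15.160992.

15.160992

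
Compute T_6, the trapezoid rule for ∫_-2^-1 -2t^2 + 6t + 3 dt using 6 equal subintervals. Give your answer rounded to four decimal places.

-10.6759

Δt = (-1 − (-2))/6 = 1/6.
f(-2) = -17, f(-11/6) = -265/18, f(-5/3) = -113/9, f(-1.5) = -10.5, f(-4/3) = -77/9, f(-7/6) = -121/18, f(-1) = -5.
T_6 = (Δt/2)·[f(t_0) + 2f(t_1) + ... + 2f(t_{5}) + f(t_6)].
Sum ≈ -10.6759.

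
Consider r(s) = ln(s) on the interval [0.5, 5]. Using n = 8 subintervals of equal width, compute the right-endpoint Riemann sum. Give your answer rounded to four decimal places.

4.4957

Δs = (5 − 0.5)/8 = 0.5625.
Right endpoints: 1.0625, 1.625, 2.1875, 2.75, 3.3125, 3.875, 4.4375, 5.
r(1.0625) ≈ 0.0606, r(1.625) ≈ 0.4855, r(2.1875) ≈ 0.7828, r(2.75) ≈ 1.0116, r(3.3125) ≈ 1.1977, r(3.875) ≈ 1.3545, r(4.4375) ≈ 1.4901, r(5) ≈ 1.6094.
Sum = Δs · [r(1.0625) + r(1.625) + r(2.1875) + ...].
Sum ≈ 4.4957.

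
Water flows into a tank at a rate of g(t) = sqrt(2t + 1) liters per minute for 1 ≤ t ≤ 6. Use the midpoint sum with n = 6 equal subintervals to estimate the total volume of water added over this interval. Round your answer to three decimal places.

13.901

Δt = (6 − 1)/6 = 5/6.
Midpoints: 17/12, 2.25, 37/12, 47/12, 4.75, 67/12.
g(17/12) ≈ 1.958, g(2.25) ≈ 2.345, g(37/12) ≈ 2.677, g(47/12) ≈ 2.972, g(4.75) ≈ 3.240, g(67/12) ≈ 3.488.
Sum = Δt · [g(17/12) + g(2.25) + g(37/12) + ...].
Sum ≈ 13.901.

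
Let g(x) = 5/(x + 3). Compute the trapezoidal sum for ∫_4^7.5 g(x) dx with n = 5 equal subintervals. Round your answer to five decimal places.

2.02964

Δx = (7.5 − 4)/5 = 0.7.
g(4) = 5/7, g(4.7) = 50/77, g(5.4) = 25/42, g(6.1) = 50/91, g(6.8) = 25/49, g(7.5) = 10/21.
T_5 = (Δx/2)·[g(x_0) + 2g(x_1) + ... + 2g(x_{4}) + g(x_5)].
Sum ≈ 2.02964.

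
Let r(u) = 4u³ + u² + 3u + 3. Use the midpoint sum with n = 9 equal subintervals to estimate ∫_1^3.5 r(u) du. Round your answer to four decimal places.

186.9457

Δu = (3.5 − 1)/9 = 5/18.
Midpoints: 41/36, 17/12, 61/36, 71/36, 2.25, 91/36, 101/36, 37/12, 121/36.
r(41/36) = 79447/5832, r(17/12) = 557/27, r(61/36) = 177377/5832, r(71/36) = 126821/2916, r(2.25) = 60.375, r(91/36) = 118943/1458, r(101/36) = 627637/5832, r(37/12) = 15013/108, r(121/36) = 1027967/5832.
Sum = Δu · [r(41/36) + r(17/12) + r(61/36) + ...].
Sum ≈ 186.9457.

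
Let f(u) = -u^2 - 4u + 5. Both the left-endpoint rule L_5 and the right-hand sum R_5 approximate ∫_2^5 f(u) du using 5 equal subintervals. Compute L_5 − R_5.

L_5 = -56.28.
R_5 = -76.08.
L_5 − R_5 = 19.8.

19.8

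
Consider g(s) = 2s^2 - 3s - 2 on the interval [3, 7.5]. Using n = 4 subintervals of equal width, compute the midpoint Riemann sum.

Δs = (7.5 − 3)/4 = 1.125.
Midpoints: 3.5625, 4.6875, 5.8125, 6.9375.
g(3.5625) = 12.6953125, g(4.6875) = 27.8828125, g(5.8125) = 48.1328125, g(6.9375) = 73.4453125.
Sum = Δs · [g(3.5625) + g(4.6875) + g(5.8125) + g(6.9375)].
Sum = 182.42578125.

182.42578125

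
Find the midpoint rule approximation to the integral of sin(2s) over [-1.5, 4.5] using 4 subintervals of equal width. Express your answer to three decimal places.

-0.059

Δs = (4.5 − (-1.5))/4 = 1.5.
Midpoints: -0.75, 0.75, 2.25, 3.75.
f(-0.75) ≈ -0.997, f(0.75) ≈ 0.997, f(2.25) ≈ -0.978, f(3.75) ≈ 0.938.
Sum = Δs · [f(-0.75) + f(0.75) + f(2.25) + f(3.75)].
Sum ≈ -0.059.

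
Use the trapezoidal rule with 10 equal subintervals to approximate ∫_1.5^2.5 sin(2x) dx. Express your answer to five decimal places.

-0.63470

Δx = (2.5 − 1.5)/10 = 0.1.
f(1.5) ≈ 0.14112, f(1.6) ≈ -0.05837, f(1.7) ≈ -0.25554, f(1.8) ≈ -0.44252, f(1.9) ≈ -0.61186, f(2) ≈ -0.75680, f(2.1) ≈ -0.87158, f(2.2) ≈ -0.95160, f(2.3) ≈ -0.99369, f(2.4) ≈ -0.99616, f(2.5) ≈ -0.95892.
T_10 = (Δx/2)·[f(x_0) + 2f(x_1) + ... + 2f(x_{9}) + f(x_10)].
Sum ≈ -0.63470.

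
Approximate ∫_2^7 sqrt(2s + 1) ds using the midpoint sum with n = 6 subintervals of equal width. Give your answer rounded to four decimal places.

15.6436

Δs = (7 − 2)/6 = 5/6.
Midpoints: 29/12, 3.25, 49/12, 59/12, 5.75, 79/12.
f(29/12) ≈ 2.4152, f(3.25) ≈ 2.7386, f(49/12) ≈ 3.0277, f(59/12) ≈ 3.2914, f(5.75) ≈ 3.5355, f(79/12) ≈ 3.7639.
Sum = Δs · [f(29/12) + f(3.25) + f(49/12) + ...].
Sum ≈ 15.6436.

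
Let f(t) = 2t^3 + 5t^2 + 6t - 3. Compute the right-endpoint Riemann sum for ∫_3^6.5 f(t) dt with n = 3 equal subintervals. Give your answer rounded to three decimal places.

Δt = (6.5 − 3)/3 = 7/6.
Right endpoints: 25/6, 16/3, 6.5.
f(25/6) = 6844/27, f(16/3) = 12815/27, f(6.5) = 796.5.
Sum = Δt · [f(25/6) + f(16/3) + f(6.5)].
Sum ≈ 1778.713.

1778.713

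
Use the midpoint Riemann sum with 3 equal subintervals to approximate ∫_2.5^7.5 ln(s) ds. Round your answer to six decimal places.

7.850885

Δs = (7.5 − 2.5)/3 = 5/3.
Midpoints: 10/3, 5, 20/3.
f(10/3) ≈ 1.203973, f(5) ≈ 1.609438, f(20/3) ≈ 1.897120.
Sum = Δs · [f(10/3) + f(5) + f(20/3)].
Sum ≈ 7.850885.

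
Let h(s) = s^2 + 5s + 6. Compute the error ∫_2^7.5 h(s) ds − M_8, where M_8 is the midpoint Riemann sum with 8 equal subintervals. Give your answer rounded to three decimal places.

Exact integral: ∫_2^7.5 h(s) ds ≈ 301.58333.
M_8 ≈ 301.36670.
Error ≈ 301.58333 − 301.36670 ≈ 0.217.

0.217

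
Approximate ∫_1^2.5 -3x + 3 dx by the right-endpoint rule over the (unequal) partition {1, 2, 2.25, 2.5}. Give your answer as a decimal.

Subinterval widths: 1, 0.25, 0.25.
Right endpoints: 2, 2.25, 2.5.
f(2) = -3, f(2.25) = -3.75, f(2.5) = -4.5.
Sum = Σ Δx_i · f(x_i).
Sum = -5.0625.

-5.0625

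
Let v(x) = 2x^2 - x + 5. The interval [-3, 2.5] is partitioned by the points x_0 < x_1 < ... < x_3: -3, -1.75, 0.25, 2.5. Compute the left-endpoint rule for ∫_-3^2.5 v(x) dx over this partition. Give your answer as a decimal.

69.21875

Subinterval widths: 1.25, 2, 2.25.
Left endpoints: -3, -1.75, 0.25.
v(-3) = 26, v(-1.75) = 12.875, v(0.25) = 4.875.
Sum = Σ Δx_i · v(x_i).
Sum = 69.21875.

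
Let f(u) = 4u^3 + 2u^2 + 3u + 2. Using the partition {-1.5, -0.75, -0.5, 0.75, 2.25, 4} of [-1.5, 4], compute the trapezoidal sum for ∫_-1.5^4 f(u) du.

Subinterval widths: 0.75, 0.25, 1.25, 1.5, 1.75.
f(-1.5) = -11.5, f(-0.75) = -0.8125, f(-0.5) = 0.5, f(0.75) = 7.0625, f(2.25) = 64.4375, f(4) = 302.
On each subinterval the trapezoid contributes (Δu_i/2)·[f(u_{i-1}) + f(u_i)].
Sum = 374.328125.

374.328125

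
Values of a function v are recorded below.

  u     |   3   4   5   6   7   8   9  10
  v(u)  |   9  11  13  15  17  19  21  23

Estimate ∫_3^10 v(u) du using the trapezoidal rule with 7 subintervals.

112

Δu = 1.
T_7 = (1/2)·[9 + 2·11 + 2·13 + 2·15 + 2·17 + 2·19 + 2·21 + 23] = 112.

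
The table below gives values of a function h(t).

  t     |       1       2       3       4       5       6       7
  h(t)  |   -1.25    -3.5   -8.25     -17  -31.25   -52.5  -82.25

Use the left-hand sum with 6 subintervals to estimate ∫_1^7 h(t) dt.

Δt = 1.
Sum = 1·[(-1.25) + (-3.5) + (-8.25) + (-17) + (-31.25) + (-52.5)] = -113.75.

-113.75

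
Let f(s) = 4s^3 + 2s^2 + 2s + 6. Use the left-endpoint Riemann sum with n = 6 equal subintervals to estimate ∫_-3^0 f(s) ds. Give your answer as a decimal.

Δs = (0 − (-3))/6 = 0.5.
Left endpoints: -3, -2.5, -2, -1.5, -1, -0.5.
f(-3) = -90, f(-2.5) = -49, f(-2) = -22, f(-1.5) = -6, f(-1) = 2, f(-0.5) = 5.
Sum = Δs · [f(-3) + f(-2.5) + f(-2) + ...].
Sum = -80.

-80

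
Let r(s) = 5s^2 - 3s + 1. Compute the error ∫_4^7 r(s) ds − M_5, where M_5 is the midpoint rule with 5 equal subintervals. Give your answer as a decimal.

0.45

Exact integral: ∫_4^7 r(s) ds = 418.5.
M_5 = 418.05.
Error = 418.5 − 418.05 = 0.45.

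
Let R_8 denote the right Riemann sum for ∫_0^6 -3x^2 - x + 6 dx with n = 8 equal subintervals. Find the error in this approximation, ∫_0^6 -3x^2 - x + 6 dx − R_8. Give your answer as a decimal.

44.4375

Exact integral: ∫_0^6 f(x) dx = -198.
R_8 = -242.4375.
Error = -198 − (-242.4375) = 44.4375.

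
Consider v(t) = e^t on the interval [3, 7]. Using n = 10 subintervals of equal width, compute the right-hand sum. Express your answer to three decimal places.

Δt = (7 − 3)/10 = 0.4.
Right endpoints: 3.4, 3.8, 4.2, 4.6, 5, 5.4, 5.8, 6.2, 6.6, 7.
v(3.4) ≈ 29.964, v(3.8) ≈ 44.701, v(4.2) ≈ 66.686, v(4.6) ≈ 99.484, v(5) ≈ 148.413, v(5.4) ≈ 221.406, v(5.8) ≈ 330.300, v(6.2) ≈ 492.749, v(6.6) ≈ 735.095, v(7) ≈ 1096.633.
Sum = Δt · [v(3.4) + v(3.8) + v(4.2) + ...].
Sum ≈ 1306.173.

1306.173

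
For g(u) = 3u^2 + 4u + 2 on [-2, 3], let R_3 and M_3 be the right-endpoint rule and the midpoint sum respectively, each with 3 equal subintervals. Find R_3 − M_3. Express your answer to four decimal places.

R_3 ≈ 91.111111.
M_3 ≈ 51.527778.
R_3 − M_3 ≈ 39.5833.

39.5833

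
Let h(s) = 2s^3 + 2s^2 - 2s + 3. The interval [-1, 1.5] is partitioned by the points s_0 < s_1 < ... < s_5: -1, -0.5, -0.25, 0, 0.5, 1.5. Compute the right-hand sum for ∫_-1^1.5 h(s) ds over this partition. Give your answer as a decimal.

16.3984375

Subinterval widths: 0.5, 0.25, 0.25, 0.5, 1.
Right endpoints: -0.5, -0.25, 0, 0.5, 1.5.
h(-0.5) = 4.25, h(-0.25) = 3.59375, h(0) = 3, h(0.5) = 2.75, h(1.5) = 11.25.
Sum = Σ Δs_i · h(s_i).
Sum = 16.3984375.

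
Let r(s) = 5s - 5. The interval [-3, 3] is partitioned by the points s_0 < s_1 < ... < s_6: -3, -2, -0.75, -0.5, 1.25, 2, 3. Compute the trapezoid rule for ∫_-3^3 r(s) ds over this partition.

Subinterval widths: 1, 1.25, 0.25, 1.75, 0.75, 1.
r(-3) = -20, r(-2) = -15, r(-0.75) = -8.75, r(-0.5) = -7.5, r(1.25) = 1.25, r(2) = 5, r(3) = 10.
On each subinterval the trapezoid contributes (Δs_i/2)·[r(s_{i-1}) + r(s_i)].
Sum = -30.

-30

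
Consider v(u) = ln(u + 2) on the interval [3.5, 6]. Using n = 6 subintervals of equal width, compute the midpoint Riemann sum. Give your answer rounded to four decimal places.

Δu = (6 − 3.5)/6 = 5/12.
Midpoints: 89/24, 4.125, 109/24, 119/24, 5.375, 139/24.
v(89/24) ≈ 1.7419, v(4.125) ≈ 1.8124, v(109/24) ≈ 1.8782, v(119/24) ≈ 1.9399, v(5.375) ≈ 1.9981, v(139/24) ≈ 2.0531.
Sum = Δu · [v(89/24) + v(4.125) + v(109/24) + ...].
Sum ≈ 4.7598.

4.7598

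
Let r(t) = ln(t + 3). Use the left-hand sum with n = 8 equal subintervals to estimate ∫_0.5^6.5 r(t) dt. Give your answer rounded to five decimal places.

Δt = (6.5 − 0.5)/8 = 0.75.
Left endpoints: 0.5, 1.25, 2, 2.75, 3.5, 4.25, 5, 5.75.
r(0.5) ≈ 1.25276, r(1.25) ≈ 1.44692, r(2) ≈ 1.60944, r(2.75) ≈ 1.74920, r(3.5) ≈ 1.87180, r(4.25) ≈ 1.98100, r(5) ≈ 2.07944, r(5.75) ≈ 2.16905.
Sum = Δt · [r(0.5) + r(1.25) + r(2) + ...].
Sum ≈ 10.61971.

10.61971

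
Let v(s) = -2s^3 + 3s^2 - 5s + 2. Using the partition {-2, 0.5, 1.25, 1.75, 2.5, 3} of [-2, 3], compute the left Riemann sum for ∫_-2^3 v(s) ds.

Subinterval widths: 2.5, 0.75, 0.5, 0.75, 0.5.
Left endpoints: -2, 0.5, 1.25, 1.75, 2.5.
v(-2) = 40, v(0.5) = 0, v(1.25) = -3.46875, v(1.75) = -8.28125, v(2.5) = -23.
Sum = Σ Δs_i · v(s_i).
Sum = 80.5546875.

80.5546875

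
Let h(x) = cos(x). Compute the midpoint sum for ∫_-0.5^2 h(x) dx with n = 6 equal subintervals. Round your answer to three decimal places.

Δx = (2 − (-0.5))/6 = 5/12.
Midpoints: -7/24, 0.125, 13/24, 23/24, 1.375, 43/24.
h(-7/24) ≈ 0.958, h(0.125) ≈ 0.992, h(13/24) ≈ 0.857, h(23/24) ≈ 0.575, h(1.375) ≈ 0.195, h(43/24) ≈ -0.219.
Sum = Δx · [h(-7/24) + h(0.125) + h(13/24) + ...].
Sum ≈ 1.399.

1.399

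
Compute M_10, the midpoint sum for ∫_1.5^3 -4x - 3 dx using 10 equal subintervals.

-18

Δx = (3 − 1.5)/10 = 0.15.
Midpoints: 1.575, 1.725, 1.875, 2.025, 2.175, 2.325, 2.475, 2.625, 2.775, 2.925.
f(1.575) = -9.3, f(1.725) = -9.9, f(1.875) = -10.5, f(2.025) = -11.1, f(2.175) = -11.7, f(2.325) = -12.3, f(2.475) = -12.9, f(2.625) = -13.5, f(2.775) = -14.1, f(2.925) = -14.7.
Sum = Δx · [f(1.575) + f(1.725) + f(1.875) + ...].
Sum = -18.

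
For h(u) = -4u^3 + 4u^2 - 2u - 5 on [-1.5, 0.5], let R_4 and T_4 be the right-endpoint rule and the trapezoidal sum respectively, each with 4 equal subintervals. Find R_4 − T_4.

-6.5

R_4 = -4.
T_4 = 2.5.
R_4 − T_4 = -6.5.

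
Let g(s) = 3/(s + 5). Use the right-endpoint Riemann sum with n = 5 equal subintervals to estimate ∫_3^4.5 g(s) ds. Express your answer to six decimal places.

0.506771

Δs = (4.5 − 3)/5 = 0.3.
Right endpoints: 3.3, 3.6, 3.9, 4.2, 4.5.
g(3.3) = 30/83, g(3.6) = 15/43, g(3.9) = 30/89, g(4.2) = 15/46, g(4.5) = 6/19.
Sum = Δs · [g(3.3) + g(3.6) + g(3.9) + g(4.2) + g(4.5)].
Sum ≈ 0.506771.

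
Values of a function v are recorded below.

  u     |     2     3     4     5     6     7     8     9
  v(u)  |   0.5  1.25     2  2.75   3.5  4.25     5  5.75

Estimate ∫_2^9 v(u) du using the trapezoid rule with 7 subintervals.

Δu = 1.
T_7 = (1/2)·[0.5 + 2·1.25 + 2·2 + 2·2.75 + 2·3.5 + 2·4.25 + 2·5 + 5.75] = 21.875.

21.875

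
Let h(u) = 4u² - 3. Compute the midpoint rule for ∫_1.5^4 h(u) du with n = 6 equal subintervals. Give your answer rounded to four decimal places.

73.1887

Δu = (4 − 1.5)/6 = 5/12.
Midpoints: 41/24, 2.125, 61/24, 71/24, 3.375, 91/24.
h(41/24) = 1249/144, h(2.125) = 15.0625, h(61/24) = 3289/144, h(71/24) = 4609/144, h(3.375) = 42.5625, h(91/24) = 7849/144.
Sum = Δu · [h(41/24) + h(2.125) + h(61/24) + ...].
Sum ≈ 73.1887.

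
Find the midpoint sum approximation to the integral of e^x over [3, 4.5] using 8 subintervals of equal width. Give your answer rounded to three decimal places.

69.829

Δx = (4.5 − 3)/8 = 0.1875.
Midpoints: 3.09375, 3.28125, 3.46875, 3.65625, 3.84375, 4.03125, 4.21875, 4.40625.
f(3.09375) ≈ 22.060, f(3.28125) ≈ 26.609, f(3.46875) ≈ 32.097, f(3.65625) ≈ 38.716, f(3.84375) ≈ 46.700, f(4.03125) ≈ 56.331, f(4.21875) ≈ 67.948, f(4.40625) ≈ 81.962.
Sum = Δx · [f(3.09375) + f(3.28125) + f(3.46875) + ...].
Sum ≈ 69.829.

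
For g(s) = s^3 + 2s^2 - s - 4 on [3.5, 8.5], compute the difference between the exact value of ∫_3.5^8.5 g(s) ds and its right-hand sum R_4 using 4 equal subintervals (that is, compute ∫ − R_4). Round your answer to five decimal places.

Exact integral: ∫_3.5^8.5 g(s) ds ≈ 1598.3333333.
R_4 = 2053.28125.
Error ≈ 1598.3333333 − 2053.28125 ≈ -454.94792.

-454.94792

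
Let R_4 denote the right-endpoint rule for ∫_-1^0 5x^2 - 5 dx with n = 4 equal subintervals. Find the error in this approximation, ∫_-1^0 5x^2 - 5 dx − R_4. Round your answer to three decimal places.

0.573

Exact integral: ∫_-1^0 f(x) dx ≈ -3.33333.
R_4 = -3.90625.
Error ≈ -3.33333 − (-3.90625) ≈ 0.573.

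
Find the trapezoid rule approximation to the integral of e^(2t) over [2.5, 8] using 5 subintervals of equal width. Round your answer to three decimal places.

6105290.608

Δt = (8 − 2.5)/5 = 1.1.
f(2.5) ≈ 148.413, f(3.6) ≈ 1339.431, f(4.7) ≈ 12088.381, f(5.8) ≈ 109097.799, f(6.9) ≈ 984609.111, f(8) ≈ 8886110.521.
T_5 = (Δt/2)·[f(t_0) + 2f(t_1) + ... + 2f(t_{4}) + f(t_5)].
Sum ≈ 6105290.608.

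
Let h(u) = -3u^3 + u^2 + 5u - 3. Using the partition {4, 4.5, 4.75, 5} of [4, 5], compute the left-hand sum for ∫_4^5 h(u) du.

Subinterval widths: 0.5, 0.25, 0.25.
Left endpoints: 4, 4.5, 4.75.
h(4) = -159, h(4.5) = -233.625, h(4.75) = -278.203125.
Sum = Σ Δu_i · h(u_i).
Sum = -207.45703125.

-207.45703125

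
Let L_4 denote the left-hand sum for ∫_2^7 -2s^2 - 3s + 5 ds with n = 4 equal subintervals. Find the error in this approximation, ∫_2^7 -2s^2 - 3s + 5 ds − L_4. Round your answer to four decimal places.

-63.0208

Exact integral: ∫_2^7 f(s) ds ≈ -265.833333.
L_4 = -202.8125.
Error ≈ -265.833333 − (-202.8125) ≈ -63.0208.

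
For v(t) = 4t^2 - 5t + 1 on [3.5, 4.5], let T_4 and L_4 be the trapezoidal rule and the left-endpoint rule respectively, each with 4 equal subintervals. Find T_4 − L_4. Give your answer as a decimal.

3.375

T_4 = 45.375.
L_4 = 42.
T_4 − L_4 = 3.375.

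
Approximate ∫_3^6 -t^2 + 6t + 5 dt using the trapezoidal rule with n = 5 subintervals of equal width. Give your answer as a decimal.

Δt = (6 − 3)/5 = 0.6.
f(3) = 14, f(3.6) = 13.64, f(4.2) = 12.56, f(4.8) = 10.76, f(5.4) = 8.24, f(6) = 5.
T_5 = (Δt/2)·[f(t_0) + 2f(t_1) + ... + 2f(t_{4}) + f(t_5)].
Sum = 32.82.

32.82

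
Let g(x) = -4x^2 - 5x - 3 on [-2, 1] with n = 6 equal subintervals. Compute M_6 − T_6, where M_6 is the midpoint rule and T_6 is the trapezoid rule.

0.75

M_6 = -13.25.
T_6 = -14.
M_6 − T_6 = 0.75.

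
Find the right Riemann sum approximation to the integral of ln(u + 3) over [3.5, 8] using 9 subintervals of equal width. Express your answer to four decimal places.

9.8403

Δu = (8 − 3.5)/9 = 0.5.
Right endpoints: 4, 4.5, 5, 5.5, 6, 6.5, 7, 7.5, 8.
f(4) ≈ 1.9459, f(4.5) ≈ 2.0149, f(5) ≈ 2.0794, f(5.5) ≈ 2.1401, f(6) ≈ 2.1972, f(6.5) ≈ 2.2513, f(7) ≈ 2.3026, f(7.5) ≈ 2.3514, f(8) ≈ 2.3979.
Sum = Δu · [f(4) + f(4.5) + f(5) + ...].
Sum ≈ 9.8403.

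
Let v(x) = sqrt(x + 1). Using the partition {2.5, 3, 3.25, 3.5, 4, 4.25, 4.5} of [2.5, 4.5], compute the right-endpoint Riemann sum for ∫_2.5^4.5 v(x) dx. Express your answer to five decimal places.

4.32288

Subinterval widths: 0.5, 0.25, 0.25, 0.5, 0.25, 0.25.
Right endpoints: 3, 3.25, 3.5, 4, 4.25, 4.5.
v(3) ≈ 2.00000, v(3.25) ≈ 2.06155, v(3.5) ≈ 2.12132, v(4) ≈ 2.23607, v(4.25) ≈ 2.29129, v(4.5) ≈ 2.34521.
Sum = Σ Δx_i · v(x_i).
Sum ≈ 4.32288.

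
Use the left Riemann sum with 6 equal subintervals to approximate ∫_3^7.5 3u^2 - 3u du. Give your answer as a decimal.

Δu = (7.5 − 3)/6 = 0.75.
Left endpoints: 3, 3.75, 4.5, 5.25, 6, 6.75.
f(3) = 18, f(3.75) = 30.9375, f(4.5) = 47.25, f(5.25) = 66.9375, f(6) = 90, f(6.75) = 116.4375.
Sum = Δu · [f(3) + f(3.75) + f(4.5) + ...].
Sum = 277.171875.

277.171875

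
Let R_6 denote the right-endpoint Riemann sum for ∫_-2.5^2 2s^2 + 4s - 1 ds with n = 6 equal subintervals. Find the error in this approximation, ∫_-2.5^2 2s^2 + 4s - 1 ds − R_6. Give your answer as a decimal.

Exact integral: ∫_-2.5^2 f(s) ds = 6.75.
R_6 = 12.65625.
Error = 6.75 − 12.65625 = -5.90625.

-5.90625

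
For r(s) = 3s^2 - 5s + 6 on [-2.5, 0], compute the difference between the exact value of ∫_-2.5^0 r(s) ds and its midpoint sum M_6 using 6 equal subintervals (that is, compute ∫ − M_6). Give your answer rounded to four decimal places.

Exact integral: ∫_-2.5^0 r(s) ds = 46.25.
M_6 ≈ 46.141493.
Error ≈ 46.25 − 46.141493 ≈ 0.1085.

0.1085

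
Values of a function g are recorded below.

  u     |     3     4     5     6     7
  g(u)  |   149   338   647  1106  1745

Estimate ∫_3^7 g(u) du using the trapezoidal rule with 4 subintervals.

3038

Δu = 1.
T_4 = (1/2)·[149 + 2·338 + 2·647 + 2·1106 + 1745] = 3038.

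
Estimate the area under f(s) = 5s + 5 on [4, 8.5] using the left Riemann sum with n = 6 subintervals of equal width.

Δs = (8.5 − 4)/6 = 0.75.
Left endpoints: 4, 4.75, 5.5, 6.25, 7, 7.75.
f(4) = 25, f(4.75) = 28.75, f(5.5) = 32.5, f(6.25) = 36.25, f(7) = 40, f(7.75) = 43.75.
Sum = Δs · [f(4) + f(4.75) + f(5.5) + ...].
Sum = 154.6875.

154.6875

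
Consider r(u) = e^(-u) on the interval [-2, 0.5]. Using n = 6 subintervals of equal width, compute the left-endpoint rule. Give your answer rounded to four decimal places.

Δu = (0.5 − (-2))/6 = 5/12.
Left endpoints: -2, -19/12, -7/6, -0.75, -1/3, 1/12.
r(-2) ≈ 7.3891, r(-19/12) ≈ 4.8712, r(-7/6) ≈ 3.2113, r(-0.75) ≈ 2.1170, r(-1/3) ≈ 1.3956, r(1/12) ≈ 0.9200.
Sum = Δu · [r(-2) + r(-19/12) + r(-7/6) + ...].
Sum ≈ 8.2934.

8.2934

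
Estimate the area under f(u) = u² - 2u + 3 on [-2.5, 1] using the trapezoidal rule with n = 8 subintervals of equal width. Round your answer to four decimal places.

Δu = (1 − (-2.5))/8 = 0.4375.
f(-2.5) = 14.25, f(-2.0625) = 11.37890625, f(-1.625) = 8.890625, f(-1.1875) = 6.78515625, f(-0.75) = 5.0625, f(-0.3125) = 3.72265625, f(0.125) = 2.765625, f(0.5625) = 2.19140625, f(1) = 2.
T_8 = (Δu/2)·[f(u_0) + 2f(u_1) + ... + 2f(u_{7}) + f(u_8)].
Sum ≈ 21.4033.

21.4033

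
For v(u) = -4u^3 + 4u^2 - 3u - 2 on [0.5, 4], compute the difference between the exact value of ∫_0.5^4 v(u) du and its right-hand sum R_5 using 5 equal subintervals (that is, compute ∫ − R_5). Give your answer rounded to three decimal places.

Exact integral: ∫_0.5^4 v(u) du ≈ -201.39583.
R_5 = -279.02.
Error ≈ -201.39583 − (-279.02) ≈ 77.624.

77.624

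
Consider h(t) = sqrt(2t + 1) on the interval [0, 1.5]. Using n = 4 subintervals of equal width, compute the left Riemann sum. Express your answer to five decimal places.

Δt = (1.5 − 0)/4 = 0.375.
Left endpoints: 0, 0.375, 0.75, 1.125.
h(0) ≈ 1.00000, h(0.375) ≈ 1.32288, h(0.75) ≈ 1.58114, h(1.125) ≈ 1.80278.
Sum = Δt · [h(0) + h(0.375) + h(0.75) + h(1.125)].
Sum ≈ 2.14005.

2.14005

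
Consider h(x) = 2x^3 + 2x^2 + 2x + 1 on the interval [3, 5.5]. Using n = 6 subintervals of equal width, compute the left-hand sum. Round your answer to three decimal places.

Δx = (5.5 − 3)/6 = 5/12.
Left endpoints: 3, 41/12, 23/6, 4.25, 14/3, 61/12.
h(3) = 79, h(41/12) = 95861/864, h(23/6) = 16277/108, h(4.25) = 199.15625, h(14/3) = 6943/27, h(61/12) = 281281/864.
Sum = Δx · [h(3) + h(41/12) + h(23/6) + ...].
Sum ≈ 467.718.

467.718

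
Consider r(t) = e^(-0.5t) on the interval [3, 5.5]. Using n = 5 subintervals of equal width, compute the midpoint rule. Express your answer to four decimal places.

0.3176

Δt = (5.5 − 3)/5 = 0.5.
Midpoints: 3.25, 3.75, 4.25, 4.75, 5.25.
r(3.25) ≈ 0.1969, r(3.75) ≈ 0.1534, r(4.25) ≈ 0.1194, r(4.75) ≈ 0.0930, r(5.25) ≈ 0.0724.
Sum = Δt · [r(3.25) + r(3.75) + r(4.25) + r(4.75) + r(5.25)].
Sum ≈ 0.3176.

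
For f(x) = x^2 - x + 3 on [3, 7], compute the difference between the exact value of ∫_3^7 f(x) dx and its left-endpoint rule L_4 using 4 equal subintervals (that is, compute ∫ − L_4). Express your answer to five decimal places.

Exact integral: ∫_3^7 f(x) dx ≈ 97.3333333.
L_4 = 80.
Error ≈ 97.3333333 − 80 ≈ 17.33333.

17.33333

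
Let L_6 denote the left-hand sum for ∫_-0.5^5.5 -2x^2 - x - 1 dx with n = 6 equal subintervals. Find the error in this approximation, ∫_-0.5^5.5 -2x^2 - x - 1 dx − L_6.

Exact integral: ∫_-0.5^5.5 f(x) dx = -132.
L_6 = -101.
Error = -132 − (-101) = -31.

-31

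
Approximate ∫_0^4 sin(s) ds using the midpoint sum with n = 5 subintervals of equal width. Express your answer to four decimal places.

1.6986

Δs = (4 − 0)/5 = 0.8.
Midpoints: 0.4, 1.2, 2, 2.8, 3.6.
f(0.4) ≈ 0.3894, f(1.2) ≈ 0.9320, f(2) ≈ 0.9093, f(2.8) ≈ 0.3350, f(3.6) ≈ -0.4425.
Sum = Δs · [f(0.4) + f(1.2) + f(2) + f(2.8) + f(3.6)].
Sum ≈ 1.6986.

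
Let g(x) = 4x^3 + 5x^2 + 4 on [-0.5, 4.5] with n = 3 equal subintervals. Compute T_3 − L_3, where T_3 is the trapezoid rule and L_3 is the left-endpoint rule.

387.5

T_3 ≈ 649.21296.
L_3 ≈ 261.71296.
T_3 − L_3 = 387.5.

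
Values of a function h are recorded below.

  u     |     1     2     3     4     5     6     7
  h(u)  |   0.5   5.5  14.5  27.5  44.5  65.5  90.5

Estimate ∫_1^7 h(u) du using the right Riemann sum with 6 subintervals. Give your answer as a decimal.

248

Δu = 1.
Sum = 1·[5.5 + 14.5 + 27.5 + 44.5 + 65.5 + 90.5] = 248.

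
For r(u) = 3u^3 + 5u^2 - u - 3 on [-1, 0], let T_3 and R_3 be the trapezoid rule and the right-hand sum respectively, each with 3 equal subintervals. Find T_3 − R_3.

0.5

T_3 ≈ -1.57407407.
R_3 ≈ -2.07407407.
T_3 − R_3 = 0.5.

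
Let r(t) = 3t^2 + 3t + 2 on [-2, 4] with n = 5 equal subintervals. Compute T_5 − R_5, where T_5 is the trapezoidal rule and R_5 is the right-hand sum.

-32.4

T_5 = 106.32.
R_5 = 138.72.
T_5 − R_5 = -32.4.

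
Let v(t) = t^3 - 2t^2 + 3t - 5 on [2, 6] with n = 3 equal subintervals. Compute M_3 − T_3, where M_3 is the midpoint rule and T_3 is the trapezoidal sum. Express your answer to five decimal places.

M_3 ≈ 203.4074074.
T_3 ≈ 221.1851852.
M_3 − T_3 ≈ -17.77778.

-17.77778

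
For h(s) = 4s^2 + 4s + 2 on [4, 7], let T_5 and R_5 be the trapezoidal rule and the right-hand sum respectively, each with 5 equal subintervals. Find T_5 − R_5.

T_5 = 444.72.
R_5 = 487.92.
T_5 − R_5 = -43.2.

-43.2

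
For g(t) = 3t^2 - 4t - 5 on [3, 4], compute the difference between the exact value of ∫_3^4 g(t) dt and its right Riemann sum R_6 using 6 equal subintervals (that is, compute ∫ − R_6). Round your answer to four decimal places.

Exact integral: ∫_3^4 g(t) dt = 18.
R_6 ≈ 19.430556.
Error ≈ 18 − 19.430556 ≈ -1.4306.

-1.4306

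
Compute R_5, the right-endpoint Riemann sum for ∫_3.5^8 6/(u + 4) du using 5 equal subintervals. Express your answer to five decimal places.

Δu = (8 − 3.5)/5 = 0.9.
Right endpoints: 4.4, 5.3, 6.2, 7.1, 8.
f(4.4) = 5/7, f(5.3) = 20/31, f(6.2) = 10/17, f(7.1) = 20/37, f(8) = 0.5.
Sum = Δu · [f(4.4) + f(5.3) + f(6.2) + f(7.1) + f(8)].
Sum ≈ 2.68940.

2.68940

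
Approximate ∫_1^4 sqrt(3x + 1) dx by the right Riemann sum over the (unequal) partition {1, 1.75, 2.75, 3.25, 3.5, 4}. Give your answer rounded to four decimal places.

9.2063

Subinterval widths: 0.75, 1, 0.5, 0.25, 0.5.
Right endpoints: 1.75, 2.75, 3.25, 3.5, 4.
f(1.75) ≈ 2.5000, f(2.75) ≈ 3.0414, f(3.25) ≈ 3.2787, f(3.5) ≈ 3.3912, f(4) ≈ 3.6056.
Sum = Σ Δx_i · f(x_i).
Sum ≈ 9.2063.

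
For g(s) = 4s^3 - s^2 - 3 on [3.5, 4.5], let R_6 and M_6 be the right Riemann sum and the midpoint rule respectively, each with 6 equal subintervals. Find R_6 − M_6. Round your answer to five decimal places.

15.74306

R_6 ≈ 256.5509259.
M_6 ≈ 240.8078704.
R_6 − M_6 ≈ 15.74306.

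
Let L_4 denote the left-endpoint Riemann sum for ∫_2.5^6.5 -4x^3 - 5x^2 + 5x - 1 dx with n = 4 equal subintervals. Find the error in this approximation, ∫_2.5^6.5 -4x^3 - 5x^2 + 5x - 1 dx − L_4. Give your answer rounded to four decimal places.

Exact integral: ∫_2.5^6.5 f(x) dx ≈ -2091.666667.
L_4 = -1533.
Error ≈ -2091.666667 − (-1533) ≈ -558.6667.

-558.6667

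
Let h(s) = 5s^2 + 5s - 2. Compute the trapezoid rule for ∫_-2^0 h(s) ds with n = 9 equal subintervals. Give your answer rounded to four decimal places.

Δs = (0 − (-2))/9 = 2/9.
h(-2) = 8, h(-16/9) = 398/81, h(-14/9) = 188/81, h(-4/3) = 2/9, h(-10/9) = -112/81, h(-8/9) = -202/81, h(-2/3) = -28/9, h(-4/9) = -262/81, h(-2/9) = -232/81, h(0) = -2.
T_9 = (Δs/2)·[h(s_0) + 2h(s_1) + ... + 2h(s_{8}) + h(s_9)].
Sum ≈ -0.5844.

-0.5844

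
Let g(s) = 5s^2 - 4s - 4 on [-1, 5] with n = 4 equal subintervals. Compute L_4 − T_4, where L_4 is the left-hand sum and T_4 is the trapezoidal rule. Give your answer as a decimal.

L_4 = 77.25.
T_4 = 149.25.
L_4 − T_4 = -72.

-72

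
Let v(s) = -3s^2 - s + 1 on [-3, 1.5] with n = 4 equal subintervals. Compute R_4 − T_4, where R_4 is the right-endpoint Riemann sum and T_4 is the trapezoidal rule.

R_4 = -16.48828125.
T_4 = -25.34765625.
R_4 − T_4 = 8.859375.

8.859375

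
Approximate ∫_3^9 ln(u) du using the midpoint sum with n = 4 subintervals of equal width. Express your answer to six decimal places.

10.499609

Δu = (9 − 3)/4 = 1.5.
Midpoints: 3.75, 5.25, 6.75, 8.25.
f(3.75) ≈ 1.321756, f(5.25) ≈ 1.658228, f(6.75) ≈ 1.909543, f(8.25) ≈ 2.110213.
Sum = Δu · [f(3.75) + f(5.25) + f(6.75) + f(8.25)].
Sum ≈ 10.499609.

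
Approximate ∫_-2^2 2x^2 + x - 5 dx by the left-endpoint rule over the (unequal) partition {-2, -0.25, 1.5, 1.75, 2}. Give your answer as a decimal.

Subinterval widths: 1.75, 1.75, 0.25, 0.25.
Left endpoints: -2, -0.25, 1.5, 1.75.
f(-2) = 1, f(-0.25) = -5.125, f(1.5) = 1, f(1.75) = 2.875.
Sum = Σ Δx_i · f(x_i).
Sum = -6.25.

-6.25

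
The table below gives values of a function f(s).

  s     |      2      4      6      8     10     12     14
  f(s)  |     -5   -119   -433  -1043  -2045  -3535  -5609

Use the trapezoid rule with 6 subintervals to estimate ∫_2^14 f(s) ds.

-19964

Δs = 2.
T_6 = (2/2)·[(-5) + 2·(-119) + 2·(-433) + 2·(-1043) + 2·(-2045) + 2·(-3535) + (-5609)] = -19964.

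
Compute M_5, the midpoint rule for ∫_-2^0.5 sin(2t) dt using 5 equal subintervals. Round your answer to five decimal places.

Δt = (0.5 − (-2))/5 = 0.5.
Midpoints: -1.75, -1.25, -0.75, -0.25, 0.25.
f(-1.75) ≈ 0.35078, f(-1.25) ≈ -0.59847, f(-0.75) ≈ -0.99749, f(-0.25) ≈ -0.47943, f(0.25) ≈ 0.47943.
Sum = Δt · [f(-1.75) + f(-1.25) + f(-0.75) + f(-0.25) + f(0.25)].
Sum ≈ -0.62259.

-0.62259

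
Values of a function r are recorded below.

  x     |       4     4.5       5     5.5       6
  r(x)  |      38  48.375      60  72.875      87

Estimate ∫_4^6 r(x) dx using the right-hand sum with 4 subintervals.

Δx = 0.5.
Sum = 0.5·[48.375 + 60 + 72.875 + 87] = 134.125.

134.125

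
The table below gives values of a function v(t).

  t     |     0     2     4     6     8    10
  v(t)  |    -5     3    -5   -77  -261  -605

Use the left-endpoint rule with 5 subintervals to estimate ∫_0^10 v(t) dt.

-690

Δt = 2.
Sum = 2·[(-5) + 3 + (-5) + (-77) + (-261)] = -690.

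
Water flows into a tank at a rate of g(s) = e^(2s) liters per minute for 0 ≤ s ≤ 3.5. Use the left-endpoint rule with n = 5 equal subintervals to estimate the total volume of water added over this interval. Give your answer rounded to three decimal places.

Δs = (3.5 − 0)/5 = 0.7.
Left endpoints: 0, 0.7, 1.4, 2.1, 2.8.
g(0) ≈ 1.000, g(0.7) ≈ 4.055, g(1.4) ≈ 16.445, g(2.1) ≈ 66.686, g(2.8) ≈ 270.426.
Sum = Δs · [g(0) + g(0.7) + g(1.4) + g(2.1) + g(2.8)].
Sum ≈ 251.029.

251.029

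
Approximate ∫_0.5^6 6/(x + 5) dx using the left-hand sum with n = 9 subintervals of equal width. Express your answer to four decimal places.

Δx = (6 − 0.5)/9 = 11/18.
Left endpoints: 0.5, 10/9, 31/18, 7/3, 53/18, 32/9, 25/6, 43/9, 97/18.
f(0.5) = 12/11, f(10/9) = 54/55, f(31/18) = 108/121, f(7/3) = 9/11, f(53/18) = 108/143, f(32/9) = 54/77, f(25/6) = 36/55, f(43/9) = 27/44, f(97/18) = 108/187.
Sum = Δx · [f(0.5) + f(10/9) + f(31/18) + ...].
Sum ≈ 4.3302.

4.3302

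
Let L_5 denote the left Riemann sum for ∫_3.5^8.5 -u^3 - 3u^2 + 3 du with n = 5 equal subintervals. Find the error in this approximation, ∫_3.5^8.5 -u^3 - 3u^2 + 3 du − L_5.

Exact integral: ∫_3.5^8.5 f(u) du = -1823.75.
L_5 = -1465.625.
Error = -1823.75 − (-1465.625) = -358.125.

-358.125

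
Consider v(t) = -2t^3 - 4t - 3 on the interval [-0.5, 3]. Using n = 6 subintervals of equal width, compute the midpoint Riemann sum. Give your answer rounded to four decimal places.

Δt = (3 − (-0.5))/6 = 7/12.
Midpoints: -5/24, 0.375, 23/24, 37/24, 2.125, 65/24.
v(-5/24) = -14851/6912, v(0.375) = -4.60546875, v(23/24) = -59399/6912, v(37/24) = -114013/6912, v(2.125) = -30.69140625, v(65/24) = -370241/6912.
Sum = Δt · [v(-5/24) + v(0.375) + v(23/24) + ...].
Sum ≈ -67.7244.

-67.7244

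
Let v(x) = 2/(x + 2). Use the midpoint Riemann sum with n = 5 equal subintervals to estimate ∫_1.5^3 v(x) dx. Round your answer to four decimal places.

Δx = (3 − 1.5)/5 = 0.3.
Midpoints: 1.65, 1.95, 2.25, 2.55, 2.85.
v(1.65) = 40/73, v(1.95) = 40/79, v(2.25) = 8/17, v(2.55) = 40/91, v(2.85) = 40/97.
Sum = Δx · [v(1.65) + v(1.95) + v(2.25) + v(2.55) + v(2.85)].
Sum ≈ 0.7130.

0.7130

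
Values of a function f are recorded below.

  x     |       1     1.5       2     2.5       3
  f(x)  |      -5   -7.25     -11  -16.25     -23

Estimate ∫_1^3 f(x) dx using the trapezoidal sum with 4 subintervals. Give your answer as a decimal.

-24.25

Δx = 0.5.
T_4 = (0.5/2)·[(-5) + 2·(-7.25) + 2·(-11) + 2·(-16.25) + (-23)] = -24.25.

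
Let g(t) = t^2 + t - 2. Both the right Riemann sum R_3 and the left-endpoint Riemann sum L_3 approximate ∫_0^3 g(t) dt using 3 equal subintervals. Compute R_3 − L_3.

12

R_3 = 14.
L_3 = 2.
R_3 − L_3 = 12.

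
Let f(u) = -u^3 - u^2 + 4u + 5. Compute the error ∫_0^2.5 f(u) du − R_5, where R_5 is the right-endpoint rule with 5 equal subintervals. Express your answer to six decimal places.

Exact integral: ∫_0^2.5 f(u) du ≈ 10.02604167.
R_5 = 6.5625.
Error ≈ 10.02604167 − 6.5625 ≈ 3.463542.

3.463542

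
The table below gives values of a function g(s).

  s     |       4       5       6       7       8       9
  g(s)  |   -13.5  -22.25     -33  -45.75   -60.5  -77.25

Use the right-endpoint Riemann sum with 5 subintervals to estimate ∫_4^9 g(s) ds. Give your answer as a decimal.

-238.75

Δs = 1.
Sum = 1·[(-22.25) + (-33) + (-45.75) + (-60.5) + (-77.25)] = -238.75.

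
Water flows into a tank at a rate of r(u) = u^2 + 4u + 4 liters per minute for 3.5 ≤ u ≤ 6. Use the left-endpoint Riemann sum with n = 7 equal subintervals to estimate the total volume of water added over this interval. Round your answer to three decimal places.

Δu = (6 − 3.5)/7 = 5/14.
Left endpoints: 3.5, 27/7, 59/14, 32/7, 69/14, 37/7, 79/14.
r(3.5) = 30.25, r(27/7) = 1681/49, r(59/14) = 7569/196, r(32/7) = 2116/49, r(69/14) = 9409/196, r(37/7) = 2601/49, r(79/14) = 11449/196.
Sum = Δu · [r(3.5) + r(27/7) + r(59/14) + ...].
Sum ≈ 109.235.

109.235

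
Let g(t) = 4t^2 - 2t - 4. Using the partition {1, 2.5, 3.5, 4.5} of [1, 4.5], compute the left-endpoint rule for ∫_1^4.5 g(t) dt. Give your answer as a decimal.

Subinterval widths: 1.5, 1, 1.
Left endpoints: 1, 2.5, 3.5.
g(1) = -2, g(2.5) = 16, g(3.5) = 38.
Sum = Σ Δt_i · g(t_i).
Sum = 51.

51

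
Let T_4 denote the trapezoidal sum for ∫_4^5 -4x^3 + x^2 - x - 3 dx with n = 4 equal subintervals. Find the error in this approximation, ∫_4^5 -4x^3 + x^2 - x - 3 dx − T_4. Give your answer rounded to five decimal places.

Exact integral: ∫_4^5 f(x) dx ≈ -356.1666667.
T_4 = -356.71875.
Error ≈ -356.1666667 − (-356.71875) ≈ 0.55208.

0.55208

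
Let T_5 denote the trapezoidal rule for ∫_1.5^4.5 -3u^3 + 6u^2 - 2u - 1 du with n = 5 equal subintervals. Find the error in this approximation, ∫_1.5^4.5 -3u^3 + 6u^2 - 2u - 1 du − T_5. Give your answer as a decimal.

Exact integral: ∫_1.5^4.5 f(u) du = -149.25.
T_5 = -153.03.
Error = -149.25 − (-153.03) = 3.78.

3.78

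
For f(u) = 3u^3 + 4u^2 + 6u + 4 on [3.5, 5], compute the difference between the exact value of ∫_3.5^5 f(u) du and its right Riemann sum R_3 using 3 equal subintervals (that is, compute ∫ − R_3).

-79.234375

Exact integral: ∫_3.5^5 f(u) du = 509.953125.
R_3 = 589.1875.
Error = 509.953125 − 589.1875 = -79.234375.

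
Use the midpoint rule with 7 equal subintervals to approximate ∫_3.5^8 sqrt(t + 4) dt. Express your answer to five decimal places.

Δt = (8 − 3.5)/7 = 9/14.
Midpoints: 107/28, 125/28, 143/28, 5.75, 179/28, 197/28, 215/28.
f(107/28) ≈ 2.79668, f(125/28) ≈ 2.90934, f(143/28) ≈ 3.01780, f(5.75) ≈ 3.12250, f(179/28) ≈ 3.22380, f(197/28) ≈ 3.32200, f(215/28) ≈ 3.41739.
Sum = Δt · [f(107/28) + f(125/28) + f(143/28) + ...].
Sum ≈ 14.02041.

14.02041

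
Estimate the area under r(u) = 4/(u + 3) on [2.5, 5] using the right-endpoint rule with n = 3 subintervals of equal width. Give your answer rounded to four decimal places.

1.4081

Δu = (5 − 2.5)/3 = 5/6.
Right endpoints: 10/3, 25/6, 5.
r(10/3) = 12/19, r(25/6) = 24/43, r(5) = 0.5.
Sum = Δu · [r(10/3) + r(25/6) + r(5)].
Sum ≈ 1.4081.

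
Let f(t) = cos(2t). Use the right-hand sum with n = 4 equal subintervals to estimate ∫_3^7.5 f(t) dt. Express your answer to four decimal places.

Δt = (7.5 − 3)/4 = 1.125.
Right endpoints: 4.125, 5.25, 6.375, 7.5.
f(4.125) ≈ -0.3857, f(5.25) ≈ -0.4755, f(6.375) ≈ 0.9832, f(7.5) ≈ -0.7597.
Sum = Δt · [f(4.125) + f(5.25) + f(6.375) + f(7.5)].
Sum ≈ -0.7175.

-0.7175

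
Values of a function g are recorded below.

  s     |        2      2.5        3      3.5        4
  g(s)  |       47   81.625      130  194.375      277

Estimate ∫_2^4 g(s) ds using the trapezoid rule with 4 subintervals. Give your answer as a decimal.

Δs = 0.5.
T_4 = (0.5/2)·[47 + 2·81.625 + 2·130 + 2·194.375 + 277] = 284.

284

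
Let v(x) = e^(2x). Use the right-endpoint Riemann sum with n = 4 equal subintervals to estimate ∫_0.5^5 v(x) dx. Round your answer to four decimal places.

27695.8355

Δx = (5 − 0.5)/4 = 1.125.
Right endpoints: 1.625, 2.75, 3.875, 5.
v(1.625) ≈ 25.7903, v(2.75) ≈ 244.6919, v(3.875) ≈ 2321.5724, v(5) ≈ 22026.4658.
Sum = Δx · [v(1.625) + v(2.75) + v(3.875) + v(5)].
Sum ≈ 27695.8355.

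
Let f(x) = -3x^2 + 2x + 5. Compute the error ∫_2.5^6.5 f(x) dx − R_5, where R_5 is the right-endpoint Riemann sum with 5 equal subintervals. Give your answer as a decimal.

41.28

Exact integral: ∫_2.5^6.5 f(x) dx = -203.
R_5 = -244.28.
Error = -203 − (-244.28) = 41.28.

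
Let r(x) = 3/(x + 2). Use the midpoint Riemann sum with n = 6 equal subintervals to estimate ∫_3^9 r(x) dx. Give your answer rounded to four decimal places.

2.3614

Δx = (9 − 3)/6 = 1.
Midpoints: 3.5, 4.5, 5.5, 6.5, 7.5, 8.5.
r(3.5) = 6/11, r(4.5) = 6/13, r(5.5) = 0.4, r(6.5) = 6/17, r(7.5) = 6/19, r(8.5) = 2/7.
Sum = Δx · [r(3.5) + r(4.5) + r(5.5) + ...].
Sum ≈ 2.3614.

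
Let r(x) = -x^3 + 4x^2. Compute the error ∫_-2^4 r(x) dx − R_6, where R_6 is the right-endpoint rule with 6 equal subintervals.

11

Exact integral: ∫_-2^4 r(x) dx = 36.
R_6 = 25.
Error = 36 − 25 = 11.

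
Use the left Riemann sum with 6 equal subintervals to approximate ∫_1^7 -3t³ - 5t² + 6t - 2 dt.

Δt = (7 − 1)/6 = 1.
Left endpoints: 1, 2, 3, 4, 5, 6.
f(1) = -4, f(2) = -34, f(3) = -110, f(4) = -250, f(5) = -472, f(6) = -794.
Sum = Δt · [f(1) + f(2) + f(3) + ...].
Sum = -1664.

-1664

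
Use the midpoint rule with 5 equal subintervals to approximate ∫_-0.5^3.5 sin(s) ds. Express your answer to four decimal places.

1.8633

Δs = (3.5 − (-0.5))/5 = 0.8.
Midpoints: -0.1, 0.7, 1.5, 2.3, 3.1.
f(-0.1) ≈ -0.0998, f(0.7) ≈ 0.6442, f(1.5) ≈ 0.9975, f(2.3) ≈ 0.7457, f(3.1) ≈ 0.0416.
Sum = Δs · [f(-0.1) + f(0.7) + f(1.5) + f(2.3) + f(3.1)].
Sum ≈ 1.8633.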